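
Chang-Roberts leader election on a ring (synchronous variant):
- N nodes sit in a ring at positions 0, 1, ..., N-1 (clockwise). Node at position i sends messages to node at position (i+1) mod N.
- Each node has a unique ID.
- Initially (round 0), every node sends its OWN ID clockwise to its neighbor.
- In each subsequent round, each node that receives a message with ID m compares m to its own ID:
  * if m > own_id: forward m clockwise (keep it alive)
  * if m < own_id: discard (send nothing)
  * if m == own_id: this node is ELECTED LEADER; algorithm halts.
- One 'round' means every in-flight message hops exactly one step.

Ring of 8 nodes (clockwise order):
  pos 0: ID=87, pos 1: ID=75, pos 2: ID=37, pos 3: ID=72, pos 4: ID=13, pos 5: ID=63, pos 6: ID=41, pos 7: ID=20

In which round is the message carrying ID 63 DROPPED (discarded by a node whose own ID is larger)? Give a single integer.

Answer: 3

Derivation:
Round 1: pos1(id75) recv 87: fwd; pos2(id37) recv 75: fwd; pos3(id72) recv 37: drop; pos4(id13) recv 72: fwd; pos5(id63) recv 13: drop; pos6(id41) recv 63: fwd; pos7(id20) recv 41: fwd; pos0(id87) recv 20: drop
Round 2: pos2(id37) recv 87: fwd; pos3(id72) recv 75: fwd; pos5(id63) recv 72: fwd; pos7(id20) recv 63: fwd; pos0(id87) recv 41: drop
Round 3: pos3(id72) recv 87: fwd; pos4(id13) recv 75: fwd; pos6(id41) recv 72: fwd; pos0(id87) recv 63: drop
Round 4: pos4(id13) recv 87: fwd; pos5(id63) recv 75: fwd; pos7(id20) recv 72: fwd
Round 5: pos5(id63) recv 87: fwd; pos6(id41) recv 75: fwd; pos0(id87) recv 72: drop
Round 6: pos6(id41) recv 87: fwd; pos7(id20) recv 75: fwd
Round 7: pos7(id20) recv 87: fwd; pos0(id87) recv 75: drop
Round 8: pos0(id87) recv 87: ELECTED
Message ID 63 originates at pos 5; dropped at pos 0 in round 3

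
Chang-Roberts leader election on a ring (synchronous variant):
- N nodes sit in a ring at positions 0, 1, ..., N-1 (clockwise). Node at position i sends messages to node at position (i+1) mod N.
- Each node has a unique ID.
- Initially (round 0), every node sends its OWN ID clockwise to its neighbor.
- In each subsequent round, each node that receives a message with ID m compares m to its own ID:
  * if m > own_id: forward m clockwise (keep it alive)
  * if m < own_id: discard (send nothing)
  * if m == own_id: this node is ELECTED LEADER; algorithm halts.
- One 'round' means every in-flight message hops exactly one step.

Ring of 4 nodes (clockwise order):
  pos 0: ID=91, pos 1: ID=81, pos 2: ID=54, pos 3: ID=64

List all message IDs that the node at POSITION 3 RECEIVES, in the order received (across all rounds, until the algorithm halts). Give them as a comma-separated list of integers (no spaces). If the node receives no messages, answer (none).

Round 1: pos1(id81) recv 91: fwd; pos2(id54) recv 81: fwd; pos3(id64) recv 54: drop; pos0(id91) recv 64: drop
Round 2: pos2(id54) recv 91: fwd; pos3(id64) recv 81: fwd
Round 3: pos3(id64) recv 91: fwd; pos0(id91) recv 81: drop
Round 4: pos0(id91) recv 91: ELECTED

Answer: 54,81,91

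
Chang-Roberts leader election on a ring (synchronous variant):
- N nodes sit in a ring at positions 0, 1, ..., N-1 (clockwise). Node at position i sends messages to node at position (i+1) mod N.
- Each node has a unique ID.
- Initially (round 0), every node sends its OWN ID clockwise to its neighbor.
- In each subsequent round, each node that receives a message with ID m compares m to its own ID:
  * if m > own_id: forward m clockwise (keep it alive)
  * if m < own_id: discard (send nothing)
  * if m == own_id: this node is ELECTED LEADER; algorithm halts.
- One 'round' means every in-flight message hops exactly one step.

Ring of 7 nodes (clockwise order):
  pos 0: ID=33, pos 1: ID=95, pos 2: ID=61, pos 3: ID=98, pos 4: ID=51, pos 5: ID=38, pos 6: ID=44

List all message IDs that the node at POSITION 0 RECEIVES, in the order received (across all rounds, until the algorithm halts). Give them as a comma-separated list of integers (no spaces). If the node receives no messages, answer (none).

Round 1: pos1(id95) recv 33: drop; pos2(id61) recv 95: fwd; pos3(id98) recv 61: drop; pos4(id51) recv 98: fwd; pos5(id38) recv 51: fwd; pos6(id44) recv 38: drop; pos0(id33) recv 44: fwd
Round 2: pos3(id98) recv 95: drop; pos5(id38) recv 98: fwd; pos6(id44) recv 51: fwd; pos1(id95) recv 44: drop
Round 3: pos6(id44) recv 98: fwd; pos0(id33) recv 51: fwd
Round 4: pos0(id33) recv 98: fwd; pos1(id95) recv 51: drop
Round 5: pos1(id95) recv 98: fwd
Round 6: pos2(id61) recv 98: fwd
Round 7: pos3(id98) recv 98: ELECTED

Answer: 44,51,98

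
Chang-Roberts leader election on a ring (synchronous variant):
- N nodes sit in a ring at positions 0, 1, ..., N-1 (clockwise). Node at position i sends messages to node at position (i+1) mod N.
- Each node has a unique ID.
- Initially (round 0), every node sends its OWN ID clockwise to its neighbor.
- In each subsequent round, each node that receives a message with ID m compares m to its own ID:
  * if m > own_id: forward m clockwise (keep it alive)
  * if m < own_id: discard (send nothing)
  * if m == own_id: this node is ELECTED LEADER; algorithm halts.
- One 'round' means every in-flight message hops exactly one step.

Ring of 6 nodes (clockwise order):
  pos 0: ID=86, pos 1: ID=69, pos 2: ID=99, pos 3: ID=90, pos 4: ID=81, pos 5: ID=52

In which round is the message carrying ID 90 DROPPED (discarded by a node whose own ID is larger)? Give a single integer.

Answer: 5

Derivation:
Round 1: pos1(id69) recv 86: fwd; pos2(id99) recv 69: drop; pos3(id90) recv 99: fwd; pos4(id81) recv 90: fwd; pos5(id52) recv 81: fwd; pos0(id86) recv 52: drop
Round 2: pos2(id99) recv 86: drop; pos4(id81) recv 99: fwd; pos5(id52) recv 90: fwd; pos0(id86) recv 81: drop
Round 3: pos5(id52) recv 99: fwd; pos0(id86) recv 90: fwd
Round 4: pos0(id86) recv 99: fwd; pos1(id69) recv 90: fwd
Round 5: pos1(id69) recv 99: fwd; pos2(id99) recv 90: drop
Round 6: pos2(id99) recv 99: ELECTED
Message ID 90 originates at pos 3; dropped at pos 2 in round 5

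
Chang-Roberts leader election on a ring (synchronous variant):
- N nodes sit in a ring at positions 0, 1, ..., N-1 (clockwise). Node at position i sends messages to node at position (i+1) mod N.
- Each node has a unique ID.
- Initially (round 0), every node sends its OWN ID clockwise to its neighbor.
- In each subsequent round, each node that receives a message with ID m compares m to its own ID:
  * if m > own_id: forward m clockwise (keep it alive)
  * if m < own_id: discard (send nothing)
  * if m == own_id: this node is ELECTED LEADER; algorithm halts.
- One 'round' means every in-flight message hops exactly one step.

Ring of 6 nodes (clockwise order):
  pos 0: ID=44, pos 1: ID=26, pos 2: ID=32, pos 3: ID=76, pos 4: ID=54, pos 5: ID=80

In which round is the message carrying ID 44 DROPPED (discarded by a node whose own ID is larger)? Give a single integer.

Round 1: pos1(id26) recv 44: fwd; pos2(id32) recv 26: drop; pos3(id76) recv 32: drop; pos4(id54) recv 76: fwd; pos5(id80) recv 54: drop; pos0(id44) recv 80: fwd
Round 2: pos2(id32) recv 44: fwd; pos5(id80) recv 76: drop; pos1(id26) recv 80: fwd
Round 3: pos3(id76) recv 44: drop; pos2(id32) recv 80: fwd
Round 4: pos3(id76) recv 80: fwd
Round 5: pos4(id54) recv 80: fwd
Round 6: pos5(id80) recv 80: ELECTED
Message ID 44 originates at pos 0; dropped at pos 3 in round 3

Answer: 3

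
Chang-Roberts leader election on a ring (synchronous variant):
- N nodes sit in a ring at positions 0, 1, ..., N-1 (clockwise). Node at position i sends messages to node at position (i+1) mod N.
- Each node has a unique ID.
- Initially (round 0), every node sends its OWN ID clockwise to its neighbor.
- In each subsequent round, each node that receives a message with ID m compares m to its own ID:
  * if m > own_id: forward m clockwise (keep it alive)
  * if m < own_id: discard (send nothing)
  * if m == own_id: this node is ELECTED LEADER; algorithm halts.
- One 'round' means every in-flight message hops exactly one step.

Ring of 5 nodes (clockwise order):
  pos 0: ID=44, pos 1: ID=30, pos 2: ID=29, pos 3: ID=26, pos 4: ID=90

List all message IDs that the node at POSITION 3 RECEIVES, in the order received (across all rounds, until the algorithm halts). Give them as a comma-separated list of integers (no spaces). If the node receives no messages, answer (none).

Answer: 29,30,44,90

Derivation:
Round 1: pos1(id30) recv 44: fwd; pos2(id29) recv 30: fwd; pos3(id26) recv 29: fwd; pos4(id90) recv 26: drop; pos0(id44) recv 90: fwd
Round 2: pos2(id29) recv 44: fwd; pos3(id26) recv 30: fwd; pos4(id90) recv 29: drop; pos1(id30) recv 90: fwd
Round 3: pos3(id26) recv 44: fwd; pos4(id90) recv 30: drop; pos2(id29) recv 90: fwd
Round 4: pos4(id90) recv 44: drop; pos3(id26) recv 90: fwd
Round 5: pos4(id90) recv 90: ELECTED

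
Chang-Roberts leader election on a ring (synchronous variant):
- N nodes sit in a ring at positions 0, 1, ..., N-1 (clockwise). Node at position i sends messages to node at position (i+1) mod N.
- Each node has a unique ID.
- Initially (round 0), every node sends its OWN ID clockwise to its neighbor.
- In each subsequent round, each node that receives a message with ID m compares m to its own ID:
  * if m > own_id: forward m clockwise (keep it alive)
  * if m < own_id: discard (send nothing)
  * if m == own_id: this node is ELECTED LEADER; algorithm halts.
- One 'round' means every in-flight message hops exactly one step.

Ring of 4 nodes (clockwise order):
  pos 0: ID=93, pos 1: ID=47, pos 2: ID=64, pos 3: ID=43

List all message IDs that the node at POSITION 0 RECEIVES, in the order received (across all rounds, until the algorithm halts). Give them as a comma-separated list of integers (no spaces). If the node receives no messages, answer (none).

Answer: 43,64,93

Derivation:
Round 1: pos1(id47) recv 93: fwd; pos2(id64) recv 47: drop; pos3(id43) recv 64: fwd; pos0(id93) recv 43: drop
Round 2: pos2(id64) recv 93: fwd; pos0(id93) recv 64: drop
Round 3: pos3(id43) recv 93: fwd
Round 4: pos0(id93) recv 93: ELECTED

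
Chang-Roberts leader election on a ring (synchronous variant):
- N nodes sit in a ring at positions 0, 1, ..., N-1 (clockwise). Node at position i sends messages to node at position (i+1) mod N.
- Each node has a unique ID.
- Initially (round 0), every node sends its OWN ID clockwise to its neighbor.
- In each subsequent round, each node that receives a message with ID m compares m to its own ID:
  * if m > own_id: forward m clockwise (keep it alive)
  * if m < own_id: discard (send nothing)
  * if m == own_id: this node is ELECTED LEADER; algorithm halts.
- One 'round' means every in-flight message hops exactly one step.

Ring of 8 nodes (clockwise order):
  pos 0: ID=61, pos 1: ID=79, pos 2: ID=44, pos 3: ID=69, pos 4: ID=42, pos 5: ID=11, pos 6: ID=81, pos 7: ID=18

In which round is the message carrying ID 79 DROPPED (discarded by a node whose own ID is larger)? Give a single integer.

Round 1: pos1(id79) recv 61: drop; pos2(id44) recv 79: fwd; pos3(id69) recv 44: drop; pos4(id42) recv 69: fwd; pos5(id11) recv 42: fwd; pos6(id81) recv 11: drop; pos7(id18) recv 81: fwd; pos0(id61) recv 18: drop
Round 2: pos3(id69) recv 79: fwd; pos5(id11) recv 69: fwd; pos6(id81) recv 42: drop; pos0(id61) recv 81: fwd
Round 3: pos4(id42) recv 79: fwd; pos6(id81) recv 69: drop; pos1(id79) recv 81: fwd
Round 4: pos5(id11) recv 79: fwd; pos2(id44) recv 81: fwd
Round 5: pos6(id81) recv 79: drop; pos3(id69) recv 81: fwd
Round 6: pos4(id42) recv 81: fwd
Round 7: pos5(id11) recv 81: fwd
Round 8: pos6(id81) recv 81: ELECTED
Message ID 79 originates at pos 1; dropped at pos 6 in round 5

Answer: 5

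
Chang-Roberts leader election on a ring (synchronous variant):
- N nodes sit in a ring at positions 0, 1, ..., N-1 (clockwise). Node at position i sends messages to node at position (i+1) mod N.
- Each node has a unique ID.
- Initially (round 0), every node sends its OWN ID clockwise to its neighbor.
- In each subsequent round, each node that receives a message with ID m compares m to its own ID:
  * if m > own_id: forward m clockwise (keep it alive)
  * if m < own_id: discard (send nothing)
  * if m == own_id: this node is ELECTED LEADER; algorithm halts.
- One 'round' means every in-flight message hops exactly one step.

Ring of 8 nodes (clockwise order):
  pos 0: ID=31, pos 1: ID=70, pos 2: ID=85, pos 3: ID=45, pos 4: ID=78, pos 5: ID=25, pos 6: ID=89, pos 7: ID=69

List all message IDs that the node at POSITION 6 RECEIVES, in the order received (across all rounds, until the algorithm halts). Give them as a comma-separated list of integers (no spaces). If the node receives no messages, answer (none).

Answer: 25,78,85,89

Derivation:
Round 1: pos1(id70) recv 31: drop; pos2(id85) recv 70: drop; pos3(id45) recv 85: fwd; pos4(id78) recv 45: drop; pos5(id25) recv 78: fwd; pos6(id89) recv 25: drop; pos7(id69) recv 89: fwd; pos0(id31) recv 69: fwd
Round 2: pos4(id78) recv 85: fwd; pos6(id89) recv 78: drop; pos0(id31) recv 89: fwd; pos1(id70) recv 69: drop
Round 3: pos5(id25) recv 85: fwd; pos1(id70) recv 89: fwd
Round 4: pos6(id89) recv 85: drop; pos2(id85) recv 89: fwd
Round 5: pos3(id45) recv 89: fwd
Round 6: pos4(id78) recv 89: fwd
Round 7: pos5(id25) recv 89: fwd
Round 8: pos6(id89) recv 89: ELECTED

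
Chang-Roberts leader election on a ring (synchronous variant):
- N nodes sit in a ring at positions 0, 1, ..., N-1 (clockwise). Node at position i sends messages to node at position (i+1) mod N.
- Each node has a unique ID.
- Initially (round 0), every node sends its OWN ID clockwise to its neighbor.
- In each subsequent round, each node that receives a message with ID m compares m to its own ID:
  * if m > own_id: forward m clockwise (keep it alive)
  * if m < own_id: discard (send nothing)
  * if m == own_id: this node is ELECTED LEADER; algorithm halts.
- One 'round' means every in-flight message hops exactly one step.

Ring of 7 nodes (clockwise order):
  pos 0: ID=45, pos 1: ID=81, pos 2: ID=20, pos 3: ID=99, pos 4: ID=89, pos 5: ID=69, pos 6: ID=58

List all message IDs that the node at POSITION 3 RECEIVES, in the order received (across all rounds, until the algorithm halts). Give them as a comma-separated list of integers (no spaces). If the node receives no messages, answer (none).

Round 1: pos1(id81) recv 45: drop; pos2(id20) recv 81: fwd; pos3(id99) recv 20: drop; pos4(id89) recv 99: fwd; pos5(id69) recv 89: fwd; pos6(id58) recv 69: fwd; pos0(id45) recv 58: fwd
Round 2: pos3(id99) recv 81: drop; pos5(id69) recv 99: fwd; pos6(id58) recv 89: fwd; pos0(id45) recv 69: fwd; pos1(id81) recv 58: drop
Round 3: pos6(id58) recv 99: fwd; pos0(id45) recv 89: fwd; pos1(id81) recv 69: drop
Round 4: pos0(id45) recv 99: fwd; pos1(id81) recv 89: fwd
Round 5: pos1(id81) recv 99: fwd; pos2(id20) recv 89: fwd
Round 6: pos2(id20) recv 99: fwd; pos3(id99) recv 89: drop
Round 7: pos3(id99) recv 99: ELECTED

Answer: 20,81,89,99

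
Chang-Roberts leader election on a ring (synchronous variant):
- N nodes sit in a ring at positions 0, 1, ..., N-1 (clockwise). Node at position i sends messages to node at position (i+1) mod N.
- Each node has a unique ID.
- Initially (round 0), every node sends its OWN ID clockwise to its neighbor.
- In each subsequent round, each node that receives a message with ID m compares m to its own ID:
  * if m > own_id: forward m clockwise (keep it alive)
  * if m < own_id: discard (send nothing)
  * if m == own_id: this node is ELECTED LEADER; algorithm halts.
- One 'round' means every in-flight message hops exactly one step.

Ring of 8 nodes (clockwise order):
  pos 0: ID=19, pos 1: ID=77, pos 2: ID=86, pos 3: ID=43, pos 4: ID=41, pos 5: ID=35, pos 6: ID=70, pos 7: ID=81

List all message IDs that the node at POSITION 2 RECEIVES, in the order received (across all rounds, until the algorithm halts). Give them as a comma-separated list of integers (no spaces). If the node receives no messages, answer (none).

Round 1: pos1(id77) recv 19: drop; pos2(id86) recv 77: drop; pos3(id43) recv 86: fwd; pos4(id41) recv 43: fwd; pos5(id35) recv 41: fwd; pos6(id70) recv 35: drop; pos7(id81) recv 70: drop; pos0(id19) recv 81: fwd
Round 2: pos4(id41) recv 86: fwd; pos5(id35) recv 43: fwd; pos6(id70) recv 41: drop; pos1(id77) recv 81: fwd
Round 3: pos5(id35) recv 86: fwd; pos6(id70) recv 43: drop; pos2(id86) recv 81: drop
Round 4: pos6(id70) recv 86: fwd
Round 5: pos7(id81) recv 86: fwd
Round 6: pos0(id19) recv 86: fwd
Round 7: pos1(id77) recv 86: fwd
Round 8: pos2(id86) recv 86: ELECTED

Answer: 77,81,86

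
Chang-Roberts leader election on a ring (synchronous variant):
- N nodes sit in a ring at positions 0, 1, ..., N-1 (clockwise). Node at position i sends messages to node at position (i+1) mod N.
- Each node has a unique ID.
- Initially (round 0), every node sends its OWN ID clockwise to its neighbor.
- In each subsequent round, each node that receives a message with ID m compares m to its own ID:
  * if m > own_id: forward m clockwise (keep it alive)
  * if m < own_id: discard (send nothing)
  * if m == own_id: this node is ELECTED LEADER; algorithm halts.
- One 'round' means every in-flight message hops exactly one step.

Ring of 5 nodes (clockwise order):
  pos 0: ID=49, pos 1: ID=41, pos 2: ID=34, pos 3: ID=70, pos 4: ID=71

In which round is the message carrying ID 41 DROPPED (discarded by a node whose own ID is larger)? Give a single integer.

Answer: 2

Derivation:
Round 1: pos1(id41) recv 49: fwd; pos2(id34) recv 41: fwd; pos3(id70) recv 34: drop; pos4(id71) recv 70: drop; pos0(id49) recv 71: fwd
Round 2: pos2(id34) recv 49: fwd; pos3(id70) recv 41: drop; pos1(id41) recv 71: fwd
Round 3: pos3(id70) recv 49: drop; pos2(id34) recv 71: fwd
Round 4: pos3(id70) recv 71: fwd
Round 5: pos4(id71) recv 71: ELECTED
Message ID 41 originates at pos 1; dropped at pos 3 in round 2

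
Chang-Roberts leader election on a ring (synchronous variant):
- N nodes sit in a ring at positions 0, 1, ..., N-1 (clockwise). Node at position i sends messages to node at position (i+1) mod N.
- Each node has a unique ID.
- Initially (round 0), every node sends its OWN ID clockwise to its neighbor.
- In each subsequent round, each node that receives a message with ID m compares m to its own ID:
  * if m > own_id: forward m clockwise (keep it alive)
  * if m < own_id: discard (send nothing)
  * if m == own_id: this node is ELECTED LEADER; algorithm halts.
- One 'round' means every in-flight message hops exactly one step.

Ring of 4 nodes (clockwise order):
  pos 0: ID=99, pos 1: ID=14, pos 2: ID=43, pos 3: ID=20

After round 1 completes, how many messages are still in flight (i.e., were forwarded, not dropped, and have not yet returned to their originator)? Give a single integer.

Answer: 2

Derivation:
Round 1: pos1(id14) recv 99: fwd; pos2(id43) recv 14: drop; pos3(id20) recv 43: fwd; pos0(id99) recv 20: drop
After round 1: 2 messages still in flight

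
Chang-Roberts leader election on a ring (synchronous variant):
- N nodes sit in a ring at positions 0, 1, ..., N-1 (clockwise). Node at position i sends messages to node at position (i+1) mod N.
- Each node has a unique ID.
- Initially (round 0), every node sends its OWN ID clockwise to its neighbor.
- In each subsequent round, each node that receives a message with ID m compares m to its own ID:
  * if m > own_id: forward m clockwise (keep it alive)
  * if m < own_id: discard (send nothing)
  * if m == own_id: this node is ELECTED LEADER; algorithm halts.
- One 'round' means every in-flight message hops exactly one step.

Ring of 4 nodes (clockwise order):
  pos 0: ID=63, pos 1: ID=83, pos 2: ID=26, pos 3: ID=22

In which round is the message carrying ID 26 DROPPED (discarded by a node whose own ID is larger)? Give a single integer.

Answer: 2

Derivation:
Round 1: pos1(id83) recv 63: drop; pos2(id26) recv 83: fwd; pos3(id22) recv 26: fwd; pos0(id63) recv 22: drop
Round 2: pos3(id22) recv 83: fwd; pos0(id63) recv 26: drop
Round 3: pos0(id63) recv 83: fwd
Round 4: pos1(id83) recv 83: ELECTED
Message ID 26 originates at pos 2; dropped at pos 0 in round 2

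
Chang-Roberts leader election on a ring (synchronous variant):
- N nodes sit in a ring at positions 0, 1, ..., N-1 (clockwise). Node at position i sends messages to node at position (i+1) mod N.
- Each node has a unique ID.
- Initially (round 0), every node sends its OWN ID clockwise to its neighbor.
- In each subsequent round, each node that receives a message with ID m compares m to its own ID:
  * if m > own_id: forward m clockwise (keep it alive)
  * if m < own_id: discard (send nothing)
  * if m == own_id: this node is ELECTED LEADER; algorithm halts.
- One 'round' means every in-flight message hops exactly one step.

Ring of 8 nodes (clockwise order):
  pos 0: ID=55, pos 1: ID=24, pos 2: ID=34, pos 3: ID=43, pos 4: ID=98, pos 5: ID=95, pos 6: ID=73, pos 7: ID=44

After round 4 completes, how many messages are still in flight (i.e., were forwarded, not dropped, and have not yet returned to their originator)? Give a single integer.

Round 1: pos1(id24) recv 55: fwd; pos2(id34) recv 24: drop; pos3(id43) recv 34: drop; pos4(id98) recv 43: drop; pos5(id95) recv 98: fwd; pos6(id73) recv 95: fwd; pos7(id44) recv 73: fwd; pos0(id55) recv 44: drop
Round 2: pos2(id34) recv 55: fwd; pos6(id73) recv 98: fwd; pos7(id44) recv 95: fwd; pos0(id55) recv 73: fwd
Round 3: pos3(id43) recv 55: fwd; pos7(id44) recv 98: fwd; pos0(id55) recv 95: fwd; pos1(id24) recv 73: fwd
Round 4: pos4(id98) recv 55: drop; pos0(id55) recv 98: fwd; pos1(id24) recv 95: fwd; pos2(id34) recv 73: fwd
After round 4: 3 messages still in flight

Answer: 3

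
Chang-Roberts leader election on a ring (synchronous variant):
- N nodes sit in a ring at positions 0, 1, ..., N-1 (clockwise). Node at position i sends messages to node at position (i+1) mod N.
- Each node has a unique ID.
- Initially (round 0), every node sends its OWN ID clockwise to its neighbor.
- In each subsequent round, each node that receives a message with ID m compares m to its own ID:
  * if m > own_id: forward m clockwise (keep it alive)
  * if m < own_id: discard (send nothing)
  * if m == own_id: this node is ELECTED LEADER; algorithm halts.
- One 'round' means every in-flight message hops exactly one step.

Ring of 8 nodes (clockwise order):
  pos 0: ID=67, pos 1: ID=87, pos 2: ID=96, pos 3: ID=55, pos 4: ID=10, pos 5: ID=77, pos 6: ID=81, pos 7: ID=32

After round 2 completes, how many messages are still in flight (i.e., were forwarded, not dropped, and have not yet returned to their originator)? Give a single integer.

Answer: 2

Derivation:
Round 1: pos1(id87) recv 67: drop; pos2(id96) recv 87: drop; pos3(id55) recv 96: fwd; pos4(id10) recv 55: fwd; pos5(id77) recv 10: drop; pos6(id81) recv 77: drop; pos7(id32) recv 81: fwd; pos0(id67) recv 32: drop
Round 2: pos4(id10) recv 96: fwd; pos5(id77) recv 55: drop; pos0(id67) recv 81: fwd
After round 2: 2 messages still in flight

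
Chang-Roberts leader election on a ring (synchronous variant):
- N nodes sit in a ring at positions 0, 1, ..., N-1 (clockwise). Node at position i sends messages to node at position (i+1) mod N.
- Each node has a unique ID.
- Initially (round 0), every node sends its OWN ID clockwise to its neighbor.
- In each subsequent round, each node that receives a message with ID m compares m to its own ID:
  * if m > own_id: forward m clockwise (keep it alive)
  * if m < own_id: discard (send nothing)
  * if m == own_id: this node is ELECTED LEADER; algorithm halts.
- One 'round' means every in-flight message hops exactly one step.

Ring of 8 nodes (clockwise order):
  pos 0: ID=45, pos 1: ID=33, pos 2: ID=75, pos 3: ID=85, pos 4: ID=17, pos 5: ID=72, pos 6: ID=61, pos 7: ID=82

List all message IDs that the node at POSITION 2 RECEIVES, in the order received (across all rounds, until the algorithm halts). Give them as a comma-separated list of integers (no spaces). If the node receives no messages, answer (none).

Answer: 33,45,82,85

Derivation:
Round 1: pos1(id33) recv 45: fwd; pos2(id75) recv 33: drop; pos3(id85) recv 75: drop; pos4(id17) recv 85: fwd; pos5(id72) recv 17: drop; pos6(id61) recv 72: fwd; pos7(id82) recv 61: drop; pos0(id45) recv 82: fwd
Round 2: pos2(id75) recv 45: drop; pos5(id72) recv 85: fwd; pos7(id82) recv 72: drop; pos1(id33) recv 82: fwd
Round 3: pos6(id61) recv 85: fwd; pos2(id75) recv 82: fwd
Round 4: pos7(id82) recv 85: fwd; pos3(id85) recv 82: drop
Round 5: pos0(id45) recv 85: fwd
Round 6: pos1(id33) recv 85: fwd
Round 7: pos2(id75) recv 85: fwd
Round 8: pos3(id85) recv 85: ELECTED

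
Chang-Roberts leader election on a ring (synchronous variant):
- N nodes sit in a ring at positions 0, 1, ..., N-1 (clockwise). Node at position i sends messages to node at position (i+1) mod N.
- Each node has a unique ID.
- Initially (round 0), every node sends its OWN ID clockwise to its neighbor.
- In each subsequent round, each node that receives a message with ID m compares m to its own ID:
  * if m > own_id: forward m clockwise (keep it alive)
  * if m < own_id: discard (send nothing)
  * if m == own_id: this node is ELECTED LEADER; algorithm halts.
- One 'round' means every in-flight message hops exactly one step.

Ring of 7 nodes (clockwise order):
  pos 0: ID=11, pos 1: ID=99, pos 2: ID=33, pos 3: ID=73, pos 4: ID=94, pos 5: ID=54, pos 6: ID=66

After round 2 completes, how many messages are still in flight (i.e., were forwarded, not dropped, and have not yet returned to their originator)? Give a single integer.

Round 1: pos1(id99) recv 11: drop; pos2(id33) recv 99: fwd; pos3(id73) recv 33: drop; pos4(id94) recv 73: drop; pos5(id54) recv 94: fwd; pos6(id66) recv 54: drop; pos0(id11) recv 66: fwd
Round 2: pos3(id73) recv 99: fwd; pos6(id66) recv 94: fwd; pos1(id99) recv 66: drop
After round 2: 2 messages still in flight

Answer: 2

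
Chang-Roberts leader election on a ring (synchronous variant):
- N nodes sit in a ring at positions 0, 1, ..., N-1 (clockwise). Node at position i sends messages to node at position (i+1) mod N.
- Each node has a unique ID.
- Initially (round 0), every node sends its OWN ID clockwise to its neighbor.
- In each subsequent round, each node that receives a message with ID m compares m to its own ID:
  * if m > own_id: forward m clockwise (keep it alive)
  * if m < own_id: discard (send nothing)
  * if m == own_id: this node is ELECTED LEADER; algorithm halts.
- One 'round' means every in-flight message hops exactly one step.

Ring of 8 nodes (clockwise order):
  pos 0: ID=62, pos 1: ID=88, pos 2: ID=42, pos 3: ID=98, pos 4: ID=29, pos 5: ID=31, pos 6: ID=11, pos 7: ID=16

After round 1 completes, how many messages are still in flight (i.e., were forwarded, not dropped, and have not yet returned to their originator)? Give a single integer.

Answer: 3

Derivation:
Round 1: pos1(id88) recv 62: drop; pos2(id42) recv 88: fwd; pos3(id98) recv 42: drop; pos4(id29) recv 98: fwd; pos5(id31) recv 29: drop; pos6(id11) recv 31: fwd; pos7(id16) recv 11: drop; pos0(id62) recv 16: drop
After round 1: 3 messages still in flight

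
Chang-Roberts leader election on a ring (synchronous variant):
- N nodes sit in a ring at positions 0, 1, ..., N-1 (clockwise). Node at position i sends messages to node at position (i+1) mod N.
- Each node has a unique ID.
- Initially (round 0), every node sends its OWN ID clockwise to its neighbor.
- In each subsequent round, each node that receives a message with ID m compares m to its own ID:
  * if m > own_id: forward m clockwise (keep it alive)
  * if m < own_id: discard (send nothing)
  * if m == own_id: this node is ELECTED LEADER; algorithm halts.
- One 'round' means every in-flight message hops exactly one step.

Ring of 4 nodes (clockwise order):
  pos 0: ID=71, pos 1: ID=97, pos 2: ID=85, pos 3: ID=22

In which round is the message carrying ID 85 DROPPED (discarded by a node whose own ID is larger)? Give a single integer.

Answer: 3

Derivation:
Round 1: pos1(id97) recv 71: drop; pos2(id85) recv 97: fwd; pos3(id22) recv 85: fwd; pos0(id71) recv 22: drop
Round 2: pos3(id22) recv 97: fwd; pos0(id71) recv 85: fwd
Round 3: pos0(id71) recv 97: fwd; pos1(id97) recv 85: drop
Round 4: pos1(id97) recv 97: ELECTED
Message ID 85 originates at pos 2; dropped at pos 1 in round 3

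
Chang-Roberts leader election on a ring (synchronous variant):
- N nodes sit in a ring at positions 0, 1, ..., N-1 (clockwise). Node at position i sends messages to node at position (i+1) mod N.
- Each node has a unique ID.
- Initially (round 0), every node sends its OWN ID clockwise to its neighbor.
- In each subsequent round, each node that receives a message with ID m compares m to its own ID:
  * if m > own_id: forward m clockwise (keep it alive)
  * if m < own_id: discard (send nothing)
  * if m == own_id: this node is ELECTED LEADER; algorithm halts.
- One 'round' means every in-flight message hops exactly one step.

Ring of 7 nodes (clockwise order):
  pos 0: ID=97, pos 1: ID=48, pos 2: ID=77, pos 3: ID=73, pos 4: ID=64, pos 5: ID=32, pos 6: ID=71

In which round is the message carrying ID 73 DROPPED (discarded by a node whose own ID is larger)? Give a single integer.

Round 1: pos1(id48) recv 97: fwd; pos2(id77) recv 48: drop; pos3(id73) recv 77: fwd; pos4(id64) recv 73: fwd; pos5(id32) recv 64: fwd; pos6(id71) recv 32: drop; pos0(id97) recv 71: drop
Round 2: pos2(id77) recv 97: fwd; pos4(id64) recv 77: fwd; pos5(id32) recv 73: fwd; pos6(id71) recv 64: drop
Round 3: pos3(id73) recv 97: fwd; pos5(id32) recv 77: fwd; pos6(id71) recv 73: fwd
Round 4: pos4(id64) recv 97: fwd; pos6(id71) recv 77: fwd; pos0(id97) recv 73: drop
Round 5: pos5(id32) recv 97: fwd; pos0(id97) recv 77: drop
Round 6: pos6(id71) recv 97: fwd
Round 7: pos0(id97) recv 97: ELECTED
Message ID 73 originates at pos 3; dropped at pos 0 in round 4

Answer: 4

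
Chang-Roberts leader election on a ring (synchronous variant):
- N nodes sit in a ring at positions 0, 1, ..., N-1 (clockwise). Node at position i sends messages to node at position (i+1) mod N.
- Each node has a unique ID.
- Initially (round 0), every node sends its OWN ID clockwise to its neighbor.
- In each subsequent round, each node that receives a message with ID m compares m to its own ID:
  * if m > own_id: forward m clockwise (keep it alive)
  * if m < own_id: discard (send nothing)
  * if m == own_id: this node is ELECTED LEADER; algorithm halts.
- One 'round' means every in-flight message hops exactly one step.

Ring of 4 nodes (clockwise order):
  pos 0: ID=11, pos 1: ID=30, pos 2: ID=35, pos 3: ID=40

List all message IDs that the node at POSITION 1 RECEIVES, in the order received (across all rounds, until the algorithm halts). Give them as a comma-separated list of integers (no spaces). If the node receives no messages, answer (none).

Answer: 11,40

Derivation:
Round 1: pos1(id30) recv 11: drop; pos2(id35) recv 30: drop; pos3(id40) recv 35: drop; pos0(id11) recv 40: fwd
Round 2: pos1(id30) recv 40: fwd
Round 3: pos2(id35) recv 40: fwd
Round 4: pos3(id40) recv 40: ELECTED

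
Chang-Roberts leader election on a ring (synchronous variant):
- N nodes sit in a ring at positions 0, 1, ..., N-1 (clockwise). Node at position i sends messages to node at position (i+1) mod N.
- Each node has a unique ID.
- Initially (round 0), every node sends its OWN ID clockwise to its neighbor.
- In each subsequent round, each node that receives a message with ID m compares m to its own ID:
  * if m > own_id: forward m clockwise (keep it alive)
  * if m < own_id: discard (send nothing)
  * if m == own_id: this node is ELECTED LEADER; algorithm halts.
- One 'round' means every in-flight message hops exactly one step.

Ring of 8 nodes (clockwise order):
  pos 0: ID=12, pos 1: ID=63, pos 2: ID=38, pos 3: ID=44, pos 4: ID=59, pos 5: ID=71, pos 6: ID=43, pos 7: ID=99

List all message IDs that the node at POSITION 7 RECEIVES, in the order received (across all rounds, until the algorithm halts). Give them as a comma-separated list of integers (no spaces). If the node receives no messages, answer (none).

Round 1: pos1(id63) recv 12: drop; pos2(id38) recv 63: fwd; pos3(id44) recv 38: drop; pos4(id59) recv 44: drop; pos5(id71) recv 59: drop; pos6(id43) recv 71: fwd; pos7(id99) recv 43: drop; pos0(id12) recv 99: fwd
Round 2: pos3(id44) recv 63: fwd; pos7(id99) recv 71: drop; pos1(id63) recv 99: fwd
Round 3: pos4(id59) recv 63: fwd; pos2(id38) recv 99: fwd
Round 4: pos5(id71) recv 63: drop; pos3(id44) recv 99: fwd
Round 5: pos4(id59) recv 99: fwd
Round 6: pos5(id71) recv 99: fwd
Round 7: pos6(id43) recv 99: fwd
Round 8: pos7(id99) recv 99: ELECTED

Answer: 43,71,99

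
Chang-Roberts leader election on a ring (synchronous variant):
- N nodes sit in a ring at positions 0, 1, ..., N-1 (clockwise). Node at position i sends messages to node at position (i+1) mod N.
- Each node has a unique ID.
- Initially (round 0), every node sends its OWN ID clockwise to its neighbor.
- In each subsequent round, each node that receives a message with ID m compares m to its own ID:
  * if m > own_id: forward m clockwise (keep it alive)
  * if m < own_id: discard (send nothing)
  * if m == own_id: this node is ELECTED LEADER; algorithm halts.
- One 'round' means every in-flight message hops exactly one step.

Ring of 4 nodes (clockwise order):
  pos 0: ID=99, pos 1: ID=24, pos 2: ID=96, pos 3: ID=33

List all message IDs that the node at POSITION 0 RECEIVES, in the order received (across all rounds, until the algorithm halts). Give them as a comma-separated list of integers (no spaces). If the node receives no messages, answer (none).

Round 1: pos1(id24) recv 99: fwd; pos2(id96) recv 24: drop; pos3(id33) recv 96: fwd; pos0(id99) recv 33: drop
Round 2: pos2(id96) recv 99: fwd; pos0(id99) recv 96: drop
Round 3: pos3(id33) recv 99: fwd
Round 4: pos0(id99) recv 99: ELECTED

Answer: 33,96,99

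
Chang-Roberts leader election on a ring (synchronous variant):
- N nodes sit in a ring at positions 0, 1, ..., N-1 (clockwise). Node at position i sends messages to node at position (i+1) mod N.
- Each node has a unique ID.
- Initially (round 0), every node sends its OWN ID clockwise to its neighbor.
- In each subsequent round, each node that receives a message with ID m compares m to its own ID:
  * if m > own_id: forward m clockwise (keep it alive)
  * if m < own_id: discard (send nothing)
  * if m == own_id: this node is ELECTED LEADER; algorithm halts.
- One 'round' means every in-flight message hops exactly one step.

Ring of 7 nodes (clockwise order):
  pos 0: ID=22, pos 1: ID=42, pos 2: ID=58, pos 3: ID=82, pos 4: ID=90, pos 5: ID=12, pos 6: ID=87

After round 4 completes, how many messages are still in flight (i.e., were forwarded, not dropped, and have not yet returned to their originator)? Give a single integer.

Round 1: pos1(id42) recv 22: drop; pos2(id58) recv 42: drop; pos3(id82) recv 58: drop; pos4(id90) recv 82: drop; pos5(id12) recv 90: fwd; pos6(id87) recv 12: drop; pos0(id22) recv 87: fwd
Round 2: pos6(id87) recv 90: fwd; pos1(id42) recv 87: fwd
Round 3: pos0(id22) recv 90: fwd; pos2(id58) recv 87: fwd
Round 4: pos1(id42) recv 90: fwd; pos3(id82) recv 87: fwd
After round 4: 2 messages still in flight

Answer: 2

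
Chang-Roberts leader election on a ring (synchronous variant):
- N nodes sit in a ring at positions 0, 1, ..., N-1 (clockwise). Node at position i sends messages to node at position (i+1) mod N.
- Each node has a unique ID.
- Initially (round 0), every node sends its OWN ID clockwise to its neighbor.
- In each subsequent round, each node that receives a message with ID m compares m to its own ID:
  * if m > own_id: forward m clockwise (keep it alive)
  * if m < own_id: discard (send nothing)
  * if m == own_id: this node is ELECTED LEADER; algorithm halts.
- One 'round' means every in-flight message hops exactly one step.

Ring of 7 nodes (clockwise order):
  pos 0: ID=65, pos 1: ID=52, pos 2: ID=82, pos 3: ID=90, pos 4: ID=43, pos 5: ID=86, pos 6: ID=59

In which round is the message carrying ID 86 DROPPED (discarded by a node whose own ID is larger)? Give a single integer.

Answer: 5

Derivation:
Round 1: pos1(id52) recv 65: fwd; pos2(id82) recv 52: drop; pos3(id90) recv 82: drop; pos4(id43) recv 90: fwd; pos5(id86) recv 43: drop; pos6(id59) recv 86: fwd; pos0(id65) recv 59: drop
Round 2: pos2(id82) recv 65: drop; pos5(id86) recv 90: fwd; pos0(id65) recv 86: fwd
Round 3: pos6(id59) recv 90: fwd; pos1(id52) recv 86: fwd
Round 4: pos0(id65) recv 90: fwd; pos2(id82) recv 86: fwd
Round 5: pos1(id52) recv 90: fwd; pos3(id90) recv 86: drop
Round 6: pos2(id82) recv 90: fwd
Round 7: pos3(id90) recv 90: ELECTED
Message ID 86 originates at pos 5; dropped at pos 3 in round 5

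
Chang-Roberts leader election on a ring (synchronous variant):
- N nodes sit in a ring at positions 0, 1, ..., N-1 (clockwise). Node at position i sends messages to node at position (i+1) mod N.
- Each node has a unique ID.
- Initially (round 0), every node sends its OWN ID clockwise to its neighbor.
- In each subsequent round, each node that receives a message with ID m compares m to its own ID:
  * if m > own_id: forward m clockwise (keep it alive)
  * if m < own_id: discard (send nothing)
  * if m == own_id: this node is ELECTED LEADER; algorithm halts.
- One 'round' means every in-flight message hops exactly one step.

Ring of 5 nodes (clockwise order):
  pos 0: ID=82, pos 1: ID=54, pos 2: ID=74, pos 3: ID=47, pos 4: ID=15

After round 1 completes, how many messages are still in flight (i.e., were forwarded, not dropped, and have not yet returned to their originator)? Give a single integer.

Round 1: pos1(id54) recv 82: fwd; pos2(id74) recv 54: drop; pos3(id47) recv 74: fwd; pos4(id15) recv 47: fwd; pos0(id82) recv 15: drop
After round 1: 3 messages still in flight

Answer: 3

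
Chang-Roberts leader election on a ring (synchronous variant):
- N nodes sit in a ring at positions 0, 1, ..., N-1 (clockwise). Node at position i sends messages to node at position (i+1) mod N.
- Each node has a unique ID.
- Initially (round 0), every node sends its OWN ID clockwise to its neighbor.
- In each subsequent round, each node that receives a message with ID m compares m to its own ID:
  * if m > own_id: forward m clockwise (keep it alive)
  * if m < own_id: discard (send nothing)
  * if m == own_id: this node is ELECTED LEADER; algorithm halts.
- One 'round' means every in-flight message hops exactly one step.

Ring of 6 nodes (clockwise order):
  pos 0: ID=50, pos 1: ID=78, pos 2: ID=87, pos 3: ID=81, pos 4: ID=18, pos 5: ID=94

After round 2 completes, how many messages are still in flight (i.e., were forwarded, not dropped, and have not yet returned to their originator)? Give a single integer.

Answer: 2

Derivation:
Round 1: pos1(id78) recv 50: drop; pos2(id87) recv 78: drop; pos3(id81) recv 87: fwd; pos4(id18) recv 81: fwd; pos5(id94) recv 18: drop; pos0(id50) recv 94: fwd
Round 2: pos4(id18) recv 87: fwd; pos5(id94) recv 81: drop; pos1(id78) recv 94: fwd
After round 2: 2 messages still in flight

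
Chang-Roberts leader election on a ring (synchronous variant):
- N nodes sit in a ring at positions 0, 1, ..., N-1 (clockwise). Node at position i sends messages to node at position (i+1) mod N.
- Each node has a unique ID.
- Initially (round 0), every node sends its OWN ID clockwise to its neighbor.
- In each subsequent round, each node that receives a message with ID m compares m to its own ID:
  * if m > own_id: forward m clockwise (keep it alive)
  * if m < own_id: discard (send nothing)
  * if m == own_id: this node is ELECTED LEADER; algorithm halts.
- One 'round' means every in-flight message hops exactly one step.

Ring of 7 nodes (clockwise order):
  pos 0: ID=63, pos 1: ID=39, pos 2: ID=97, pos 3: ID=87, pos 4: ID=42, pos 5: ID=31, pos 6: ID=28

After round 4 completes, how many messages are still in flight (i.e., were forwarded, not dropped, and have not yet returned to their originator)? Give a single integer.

Round 1: pos1(id39) recv 63: fwd; pos2(id97) recv 39: drop; pos3(id87) recv 97: fwd; pos4(id42) recv 87: fwd; pos5(id31) recv 42: fwd; pos6(id28) recv 31: fwd; pos0(id63) recv 28: drop
Round 2: pos2(id97) recv 63: drop; pos4(id42) recv 97: fwd; pos5(id31) recv 87: fwd; pos6(id28) recv 42: fwd; pos0(id63) recv 31: drop
Round 3: pos5(id31) recv 97: fwd; pos6(id28) recv 87: fwd; pos0(id63) recv 42: drop
Round 4: pos6(id28) recv 97: fwd; pos0(id63) recv 87: fwd
After round 4: 2 messages still in flight

Answer: 2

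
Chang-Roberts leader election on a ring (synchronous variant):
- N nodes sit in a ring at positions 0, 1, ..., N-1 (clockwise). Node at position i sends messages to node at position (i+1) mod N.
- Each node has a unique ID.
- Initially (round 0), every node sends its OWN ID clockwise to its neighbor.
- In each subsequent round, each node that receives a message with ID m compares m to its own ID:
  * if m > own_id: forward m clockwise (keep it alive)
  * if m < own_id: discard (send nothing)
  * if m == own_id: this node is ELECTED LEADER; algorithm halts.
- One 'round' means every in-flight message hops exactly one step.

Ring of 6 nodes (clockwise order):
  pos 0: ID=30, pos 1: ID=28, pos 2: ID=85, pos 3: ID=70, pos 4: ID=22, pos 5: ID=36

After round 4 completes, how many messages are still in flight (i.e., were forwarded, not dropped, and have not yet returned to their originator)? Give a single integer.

Answer: 2

Derivation:
Round 1: pos1(id28) recv 30: fwd; pos2(id85) recv 28: drop; pos3(id70) recv 85: fwd; pos4(id22) recv 70: fwd; pos5(id36) recv 22: drop; pos0(id30) recv 36: fwd
Round 2: pos2(id85) recv 30: drop; pos4(id22) recv 85: fwd; pos5(id36) recv 70: fwd; pos1(id28) recv 36: fwd
Round 3: pos5(id36) recv 85: fwd; pos0(id30) recv 70: fwd; pos2(id85) recv 36: drop
Round 4: pos0(id30) recv 85: fwd; pos1(id28) recv 70: fwd
After round 4: 2 messages still in flight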